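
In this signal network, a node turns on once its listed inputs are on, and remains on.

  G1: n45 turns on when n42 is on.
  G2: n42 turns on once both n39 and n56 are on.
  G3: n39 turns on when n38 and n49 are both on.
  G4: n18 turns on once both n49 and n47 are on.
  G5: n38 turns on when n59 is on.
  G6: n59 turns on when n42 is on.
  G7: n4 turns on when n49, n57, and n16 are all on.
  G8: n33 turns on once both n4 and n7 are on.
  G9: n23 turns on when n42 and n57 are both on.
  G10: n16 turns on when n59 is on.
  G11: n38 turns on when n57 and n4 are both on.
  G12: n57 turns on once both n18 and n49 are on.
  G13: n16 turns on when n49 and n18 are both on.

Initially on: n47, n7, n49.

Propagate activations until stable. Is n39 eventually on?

Yes

n49 and n47 are on, so n18 turns on (G4).
G13: n49 and n18 on → n16 on.
n18 and n49 are on, so n57 turns on (G12).
n49, n57, and n16 are on, so n4 turns on (G7).
n57 and n4 are on, so n38 turns on (G11).
G3: n38 and n49 on → n39 on.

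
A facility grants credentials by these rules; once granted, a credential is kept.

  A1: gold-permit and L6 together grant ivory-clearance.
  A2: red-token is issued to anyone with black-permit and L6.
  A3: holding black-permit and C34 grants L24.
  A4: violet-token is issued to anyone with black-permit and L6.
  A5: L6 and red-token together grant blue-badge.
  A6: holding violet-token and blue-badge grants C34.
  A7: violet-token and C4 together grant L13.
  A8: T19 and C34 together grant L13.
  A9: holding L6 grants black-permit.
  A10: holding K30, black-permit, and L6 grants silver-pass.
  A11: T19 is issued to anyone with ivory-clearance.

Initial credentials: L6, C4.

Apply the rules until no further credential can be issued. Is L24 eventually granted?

Holding L6 grants black-permit (A9).
Holding black-permit and L6 grants red-token (A2).
Holding black-permit and L6 grants violet-token (A4).
Holding L6 and red-token grants blue-badge (A5).
Holding violet-token and blue-badge grants C34 (A6).
Holding black-permit and C34 grants L24 (A3).

Yes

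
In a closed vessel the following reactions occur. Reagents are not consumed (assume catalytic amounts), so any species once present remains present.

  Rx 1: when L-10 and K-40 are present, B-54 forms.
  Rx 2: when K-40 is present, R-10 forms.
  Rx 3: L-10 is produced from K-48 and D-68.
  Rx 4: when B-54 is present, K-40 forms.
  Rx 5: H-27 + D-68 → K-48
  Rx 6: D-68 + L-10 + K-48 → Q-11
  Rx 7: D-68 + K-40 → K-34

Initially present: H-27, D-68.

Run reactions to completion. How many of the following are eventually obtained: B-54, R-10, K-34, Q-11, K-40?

1

H-27 and D-68 present → K-48 forms (Rx 5).
K-48 and D-68 present → L-10 forms (Rx 3).
D-68, L-10, and K-48 present → Q-11 forms (Rx 6).
B-54 would need L-10 and K-40 (Rx 1), but K-40 never forms.
R-10 would need K-40 (Rx 2), but K-40 never forms.
K-34 would need D-68 and K-40 (Rx 7), but K-40 never forms.
Q-11: reached.
K-40 would need B-54 (Rx 4), but B-54 never forms.
Reached: Q-11 — 1 of the 5.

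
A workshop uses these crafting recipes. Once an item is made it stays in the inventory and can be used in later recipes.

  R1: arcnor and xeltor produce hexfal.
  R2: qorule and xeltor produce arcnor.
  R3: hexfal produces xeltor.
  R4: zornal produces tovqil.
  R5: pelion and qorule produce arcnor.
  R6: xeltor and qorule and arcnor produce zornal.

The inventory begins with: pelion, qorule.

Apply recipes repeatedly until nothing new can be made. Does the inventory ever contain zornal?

zornal would need xeltor, qorule, and arcnor (R6), but xeltor is never obtained.

No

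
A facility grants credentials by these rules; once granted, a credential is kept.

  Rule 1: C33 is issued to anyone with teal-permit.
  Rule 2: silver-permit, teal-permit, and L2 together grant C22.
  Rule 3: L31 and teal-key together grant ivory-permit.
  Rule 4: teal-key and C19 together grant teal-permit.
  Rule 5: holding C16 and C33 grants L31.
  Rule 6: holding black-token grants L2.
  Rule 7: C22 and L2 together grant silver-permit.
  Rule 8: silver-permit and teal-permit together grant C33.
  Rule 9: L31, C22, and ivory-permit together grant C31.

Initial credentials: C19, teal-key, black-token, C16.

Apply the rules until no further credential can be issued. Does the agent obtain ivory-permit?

Holding teal-key and C19 grants teal-permit (Rule 4).
Holding teal-permit grants C33 (Rule 1).
Holding C16 and C33 grants L31 (Rule 5).
Holding L31 and teal-key grants ivory-permit (Rule 3).

Yes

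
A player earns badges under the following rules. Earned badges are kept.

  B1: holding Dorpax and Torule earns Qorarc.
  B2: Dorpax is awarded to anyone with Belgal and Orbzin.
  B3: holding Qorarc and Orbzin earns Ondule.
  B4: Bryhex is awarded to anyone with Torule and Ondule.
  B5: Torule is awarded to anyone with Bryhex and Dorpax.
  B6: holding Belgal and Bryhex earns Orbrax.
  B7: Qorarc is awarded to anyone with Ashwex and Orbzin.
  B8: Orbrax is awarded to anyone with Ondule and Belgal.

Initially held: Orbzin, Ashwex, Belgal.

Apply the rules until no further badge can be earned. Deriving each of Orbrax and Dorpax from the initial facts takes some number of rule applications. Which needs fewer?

Dorpax: With Belgal and Orbzin, Dorpax is earned (B2). [1 rule application]
Orbrax: With Ashwex and Orbzin, Qorarc is earned (B7). With Qorarc and Orbzin, Ondule is earned (B3). With Ondule and Belgal, Orbrax is earned (B8). [3 rule applications]
Dorpax needs fewer.

Dorpax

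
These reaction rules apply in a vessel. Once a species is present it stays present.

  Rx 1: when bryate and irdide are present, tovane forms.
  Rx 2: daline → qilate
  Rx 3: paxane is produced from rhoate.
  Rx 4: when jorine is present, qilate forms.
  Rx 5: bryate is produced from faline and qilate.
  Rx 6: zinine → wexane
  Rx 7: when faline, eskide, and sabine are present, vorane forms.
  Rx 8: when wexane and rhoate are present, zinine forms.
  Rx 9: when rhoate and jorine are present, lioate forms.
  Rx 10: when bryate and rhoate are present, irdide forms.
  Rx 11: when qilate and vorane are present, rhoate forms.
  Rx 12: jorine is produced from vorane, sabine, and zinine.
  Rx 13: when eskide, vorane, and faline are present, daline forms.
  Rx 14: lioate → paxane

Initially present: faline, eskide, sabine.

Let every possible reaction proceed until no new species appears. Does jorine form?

jorine would need vorane, sabine, and zinine (Rx 12), but zinine never forms.

No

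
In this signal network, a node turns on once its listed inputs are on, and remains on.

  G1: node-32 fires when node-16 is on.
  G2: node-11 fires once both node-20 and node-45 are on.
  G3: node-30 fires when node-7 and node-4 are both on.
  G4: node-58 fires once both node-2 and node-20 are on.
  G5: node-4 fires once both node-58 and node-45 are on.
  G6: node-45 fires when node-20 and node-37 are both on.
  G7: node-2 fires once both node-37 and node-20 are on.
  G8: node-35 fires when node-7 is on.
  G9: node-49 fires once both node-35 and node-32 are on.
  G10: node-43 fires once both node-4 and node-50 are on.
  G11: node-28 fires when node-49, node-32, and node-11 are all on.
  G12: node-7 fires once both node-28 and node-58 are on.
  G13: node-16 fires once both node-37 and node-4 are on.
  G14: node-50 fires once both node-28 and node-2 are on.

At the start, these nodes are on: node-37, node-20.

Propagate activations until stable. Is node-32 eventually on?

Yes

G7: node-37 and node-20 on → node-2 on.
node-20 and node-37 are on, so node-45 fires (G6).
node-2 and node-20 are on, so node-58 fires (G4).
G5: node-58 and node-45 on → node-4 on.
G13: node-37 and node-4 on → node-16 on.
G1: node-16 on → node-32 on.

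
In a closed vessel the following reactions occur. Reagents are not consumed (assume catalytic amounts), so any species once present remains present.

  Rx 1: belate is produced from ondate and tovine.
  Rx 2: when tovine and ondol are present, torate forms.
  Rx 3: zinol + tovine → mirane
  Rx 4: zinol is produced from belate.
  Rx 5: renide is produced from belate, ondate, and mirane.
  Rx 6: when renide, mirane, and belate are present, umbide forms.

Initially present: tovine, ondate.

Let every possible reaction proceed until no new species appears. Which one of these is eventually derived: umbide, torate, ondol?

ondate and tovine present → belate forms (Rx 1).
belate present → zinol forms (Rx 4).
zinol and tovine present → mirane forms (Rx 3).
belate, ondate, and mirane present → renide forms (Rx 5).
renide, mirane, and belate present → umbide forms (Rx 6).
torate would need tovine and ondol (Rx 2), but ondol never forms. No rule produces ondol, and it is not given.

umbide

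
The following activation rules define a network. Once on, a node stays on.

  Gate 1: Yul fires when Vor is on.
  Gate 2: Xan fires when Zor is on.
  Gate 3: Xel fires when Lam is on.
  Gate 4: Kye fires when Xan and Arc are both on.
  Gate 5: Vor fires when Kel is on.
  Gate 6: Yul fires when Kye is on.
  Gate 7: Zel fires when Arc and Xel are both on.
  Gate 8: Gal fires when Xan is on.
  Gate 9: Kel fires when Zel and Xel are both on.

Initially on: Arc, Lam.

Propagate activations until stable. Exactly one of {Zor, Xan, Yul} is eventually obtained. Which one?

Lam is on, so Xel fires (Gate 3).
Arc and Xel are on, so Zel fires (Gate 7).
Gate 9: Zel and Xel on → Kel on.
Kel is on, so Vor fires (Gate 5).
Gate 1: Vor on → Yul on.
No rule produces Zor, and it is not given. Xan would need Zor (Gate 2), but Zor never turns on.

Yul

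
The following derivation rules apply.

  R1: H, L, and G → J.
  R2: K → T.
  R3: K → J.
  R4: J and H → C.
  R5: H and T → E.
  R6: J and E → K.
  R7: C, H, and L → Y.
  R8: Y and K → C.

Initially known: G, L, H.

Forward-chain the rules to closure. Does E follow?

No

E would need H and T (R5), but T is never established.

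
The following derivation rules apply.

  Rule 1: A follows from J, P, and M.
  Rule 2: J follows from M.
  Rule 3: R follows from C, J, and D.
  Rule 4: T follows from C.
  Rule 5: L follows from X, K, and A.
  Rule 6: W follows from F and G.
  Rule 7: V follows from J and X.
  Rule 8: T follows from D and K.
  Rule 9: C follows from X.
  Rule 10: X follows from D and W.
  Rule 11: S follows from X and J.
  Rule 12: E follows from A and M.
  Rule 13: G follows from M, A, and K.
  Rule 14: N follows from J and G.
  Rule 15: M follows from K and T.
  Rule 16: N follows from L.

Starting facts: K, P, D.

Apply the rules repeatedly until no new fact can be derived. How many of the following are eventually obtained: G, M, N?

From D and K, Rule 8 gives T.
K and T hold, so M follows (Rule 15).
M holds, so J follows (Rule 2).
From J, P, and M, Rule 1 gives A.
From M, A, and K, Rule 13 gives G.
J and G hold, so N follows (Rule 14).
G: reached.
M: reached.
N: reached.
All 3 are reached.

3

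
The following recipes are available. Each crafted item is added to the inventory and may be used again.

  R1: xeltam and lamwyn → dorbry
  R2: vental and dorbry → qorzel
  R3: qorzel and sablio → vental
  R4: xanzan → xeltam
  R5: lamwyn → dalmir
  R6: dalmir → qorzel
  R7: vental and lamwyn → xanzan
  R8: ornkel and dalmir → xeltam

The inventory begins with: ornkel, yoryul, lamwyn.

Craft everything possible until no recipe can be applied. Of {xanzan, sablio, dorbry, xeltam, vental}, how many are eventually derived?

2

lamwyn → dalmir (R5).
ornkel and dalmir → xeltam (R8).
xeltam and lamwyn → dorbry (R1).
xanzan would need vental and lamwyn (R7), but vental is never obtained.
No rule produces sablio, and it is not given.
dorbry: reached.
xeltam: reached.
vental would need qorzel and sablio (R3), but sablio is never obtained.
Reached: dorbry and xeltam — 2 of the 5.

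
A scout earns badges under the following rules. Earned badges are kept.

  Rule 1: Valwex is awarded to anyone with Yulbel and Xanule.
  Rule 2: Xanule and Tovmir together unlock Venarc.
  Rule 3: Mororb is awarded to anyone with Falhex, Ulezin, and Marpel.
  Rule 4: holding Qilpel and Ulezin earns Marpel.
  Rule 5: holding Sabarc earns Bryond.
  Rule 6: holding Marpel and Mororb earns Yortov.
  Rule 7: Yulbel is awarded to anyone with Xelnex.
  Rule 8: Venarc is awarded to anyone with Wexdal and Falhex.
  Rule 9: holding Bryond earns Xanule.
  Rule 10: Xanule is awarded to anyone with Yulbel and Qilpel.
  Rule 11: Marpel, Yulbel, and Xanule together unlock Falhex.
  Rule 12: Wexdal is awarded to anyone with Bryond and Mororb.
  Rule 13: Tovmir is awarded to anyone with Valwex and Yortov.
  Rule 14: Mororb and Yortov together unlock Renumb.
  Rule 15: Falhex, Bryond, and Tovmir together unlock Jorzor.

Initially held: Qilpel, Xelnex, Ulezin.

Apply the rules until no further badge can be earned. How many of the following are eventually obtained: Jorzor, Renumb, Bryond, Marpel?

With Qilpel and Ulezin, Marpel is earned (Rule 4).
With Xelnex, Yulbel is earned (Rule 7).
With Yulbel and Qilpel, Xanule is earned (Rule 10).
With Marpel, Yulbel, and Xanule, Falhex is earned (Rule 11).
With Falhex, Ulezin, and Marpel, Mororb is earned (Rule 3).
With Marpel and Mororb, Yortov is earned (Rule 6).
With Mororb and Yortov, Renumb is earned (Rule 14).
Jorzor would need Falhex, Bryond, and Tovmir (Rule 15), but Bryond is never earned.
Renumb: reached.
Bryond would need Sabarc (Rule 5), but Sabarc is never earned.
Marpel: reached.
Reached: Renumb and Marpel — 2 of the 4.

2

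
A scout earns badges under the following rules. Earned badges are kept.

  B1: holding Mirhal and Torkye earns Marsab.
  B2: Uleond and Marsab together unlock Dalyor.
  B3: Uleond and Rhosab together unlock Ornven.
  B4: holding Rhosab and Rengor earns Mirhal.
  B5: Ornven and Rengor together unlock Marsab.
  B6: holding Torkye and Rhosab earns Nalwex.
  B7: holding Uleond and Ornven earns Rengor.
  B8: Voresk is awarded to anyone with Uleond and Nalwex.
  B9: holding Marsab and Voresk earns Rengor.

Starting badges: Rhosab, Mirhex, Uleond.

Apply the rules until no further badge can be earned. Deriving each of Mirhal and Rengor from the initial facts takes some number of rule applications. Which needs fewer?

Rengor

Rengor: With Uleond and Rhosab, Ornven is earned (B3). With Uleond and Ornven, Rengor is earned (B7). [2 rule applications]
Mirhal: With Uleond and Rhosab, Ornven is earned (B3). With Uleond and Ornven, Rengor is earned (B7). With Rhosab and Rengor, Mirhal is earned (B4). [3 rule applications]
Rengor needs fewer.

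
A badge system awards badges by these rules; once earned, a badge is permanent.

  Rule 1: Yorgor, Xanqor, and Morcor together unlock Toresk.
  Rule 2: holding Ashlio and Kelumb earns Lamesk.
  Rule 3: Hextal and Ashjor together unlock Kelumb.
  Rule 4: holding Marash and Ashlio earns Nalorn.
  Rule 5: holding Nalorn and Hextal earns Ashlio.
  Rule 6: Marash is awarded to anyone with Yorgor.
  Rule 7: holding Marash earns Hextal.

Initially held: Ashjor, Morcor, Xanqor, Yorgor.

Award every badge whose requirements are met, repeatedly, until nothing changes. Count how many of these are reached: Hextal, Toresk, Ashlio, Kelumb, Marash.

With Yorgor, Xanqor, and Morcor, Toresk is earned (Rule 1).
With Yorgor, Marash is earned (Rule 6).
With Marash, Hextal is earned (Rule 7).
With Hextal and Ashjor, Kelumb is earned (Rule 3).
Hextal: reached.
Toresk: reached.
Ashlio would need Nalorn and Hextal (Rule 5), but Nalorn is never earned.
Kelumb: reached.
Marash: reached.
Reached: Hextal, Toresk, Kelumb, and Marash — 4 of the 5.

4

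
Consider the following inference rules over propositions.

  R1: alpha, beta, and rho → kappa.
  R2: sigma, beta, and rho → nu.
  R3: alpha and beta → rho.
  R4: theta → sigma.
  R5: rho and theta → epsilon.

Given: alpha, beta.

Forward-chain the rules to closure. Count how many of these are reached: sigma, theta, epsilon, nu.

sigma would need theta (R4), but theta is never established.
No rule produces theta, and it is not given.
epsilon would need rho and theta (R5), but theta is never established.
nu would need sigma, beta, and rho (R2), but sigma is never established.
None of the 4 are reached.

0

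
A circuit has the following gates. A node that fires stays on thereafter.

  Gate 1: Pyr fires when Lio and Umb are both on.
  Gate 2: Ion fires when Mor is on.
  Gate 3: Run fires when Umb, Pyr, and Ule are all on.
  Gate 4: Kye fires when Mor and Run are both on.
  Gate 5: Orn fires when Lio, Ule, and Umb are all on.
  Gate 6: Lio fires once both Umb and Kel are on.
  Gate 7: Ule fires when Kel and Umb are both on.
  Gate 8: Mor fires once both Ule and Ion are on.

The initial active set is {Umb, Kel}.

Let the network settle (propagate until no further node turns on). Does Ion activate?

No

Ion would need Mor (Gate 2), but Mor never turns on.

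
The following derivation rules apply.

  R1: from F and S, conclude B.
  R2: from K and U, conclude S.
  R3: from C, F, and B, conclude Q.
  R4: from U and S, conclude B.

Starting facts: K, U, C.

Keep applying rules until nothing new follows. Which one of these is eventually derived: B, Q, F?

B

K and U hold, so S follows (R2).
From U and S, R4 gives B.
No rule produces F, and it is not given. Q would need C, F, and B (R3), but F is never established.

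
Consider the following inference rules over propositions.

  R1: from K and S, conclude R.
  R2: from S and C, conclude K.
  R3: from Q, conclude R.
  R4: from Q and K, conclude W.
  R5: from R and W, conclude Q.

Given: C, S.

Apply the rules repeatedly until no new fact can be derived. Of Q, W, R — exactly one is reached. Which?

R

S and C hold, so K follows (R2).
From K and S, R1 gives R.
Q would need R and W (R5), but W is never established. W would need Q and K (R4), but Q is never established.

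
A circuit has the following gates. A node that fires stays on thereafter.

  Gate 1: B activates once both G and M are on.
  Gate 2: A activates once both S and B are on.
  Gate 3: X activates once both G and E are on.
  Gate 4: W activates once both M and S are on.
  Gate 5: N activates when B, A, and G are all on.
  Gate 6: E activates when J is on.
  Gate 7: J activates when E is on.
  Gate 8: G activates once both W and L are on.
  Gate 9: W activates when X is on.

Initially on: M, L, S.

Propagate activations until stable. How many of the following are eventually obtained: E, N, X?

Gate 4: M and S on → W on.
W and L are on, so G activates (Gate 8).
Gate 1: G and M on → B on.
S and B are on, so A activates (Gate 2).
B, A, and G are on, so N activates (Gate 5).
E would need J (Gate 6), but J never turns on.
N: reached.
X would need G and E (Gate 3), but E never turns on.
Reached: N — 1 of the 3.

1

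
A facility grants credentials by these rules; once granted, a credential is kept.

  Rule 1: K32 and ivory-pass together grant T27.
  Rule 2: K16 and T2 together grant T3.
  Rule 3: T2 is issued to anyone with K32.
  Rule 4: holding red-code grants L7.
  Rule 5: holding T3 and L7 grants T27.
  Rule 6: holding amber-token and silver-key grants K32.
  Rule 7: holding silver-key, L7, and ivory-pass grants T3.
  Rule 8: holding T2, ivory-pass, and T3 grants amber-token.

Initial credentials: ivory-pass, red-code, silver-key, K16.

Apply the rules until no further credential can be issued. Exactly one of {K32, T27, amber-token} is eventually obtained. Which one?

Holding red-code grants L7 (Rule 4).
Holding silver-key, L7, and ivory-pass grants T3 (Rule 7).
Holding T3 and L7 grants T27 (Rule 5).
K32 would need amber-token and silver-key (Rule 6), but amber-token is never granted. amber-token would need T2, ivory-pass, and T3 (Rule 8), but T2 is never granted.

T27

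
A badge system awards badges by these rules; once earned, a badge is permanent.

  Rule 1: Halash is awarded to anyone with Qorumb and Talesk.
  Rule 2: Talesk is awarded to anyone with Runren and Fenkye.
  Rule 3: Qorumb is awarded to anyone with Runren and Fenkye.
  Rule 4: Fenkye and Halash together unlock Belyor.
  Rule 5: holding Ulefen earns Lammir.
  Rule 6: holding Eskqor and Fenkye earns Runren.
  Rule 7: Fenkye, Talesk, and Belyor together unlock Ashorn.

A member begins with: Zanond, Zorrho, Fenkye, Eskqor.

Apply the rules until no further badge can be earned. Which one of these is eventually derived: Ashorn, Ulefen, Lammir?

With Eskqor and Fenkye, Runren is earned (Rule 6).
With Runren and Fenkye, Talesk is earned (Rule 2).
With Runren and Fenkye, Qorumb is earned (Rule 3).
With Qorumb and Talesk, Halash is earned (Rule 1).
With Fenkye and Halash, Belyor is earned (Rule 4).
With Fenkye, Talesk, and Belyor, Ashorn is earned (Rule 7).
No rule produces Ulefen, and it is not given. Lammir would need Ulefen (Rule 5), but Ulefen is never earned.

Ashorn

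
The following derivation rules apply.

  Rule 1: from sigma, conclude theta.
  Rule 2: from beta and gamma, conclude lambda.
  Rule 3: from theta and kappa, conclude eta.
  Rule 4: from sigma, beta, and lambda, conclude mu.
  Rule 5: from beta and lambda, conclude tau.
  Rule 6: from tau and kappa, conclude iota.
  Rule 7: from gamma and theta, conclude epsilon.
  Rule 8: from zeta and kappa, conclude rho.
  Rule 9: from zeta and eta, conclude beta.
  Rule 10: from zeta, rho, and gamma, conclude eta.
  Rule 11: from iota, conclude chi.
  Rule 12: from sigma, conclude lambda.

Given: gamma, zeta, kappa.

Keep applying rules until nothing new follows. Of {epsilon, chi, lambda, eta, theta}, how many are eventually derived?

3

zeta and kappa hold, so rho follows (Rule 8).
From zeta, rho, and gamma, Rule 10 gives eta.
From zeta and eta, Rule 9 gives beta.
From beta and gamma, Rule 2 gives lambda.
beta and lambda hold, so tau follows (Rule 5).
tau and kappa hold, so iota follows (Rule 6).
iota holds, so chi follows (Rule 11).
epsilon would need gamma and theta (Rule 7), but theta is never established.
chi: reached.
lambda: reached.
eta: reached.
theta would need sigma (Rule 1), but sigma is never established.
Reached: chi, lambda, and eta — 3 of the 5.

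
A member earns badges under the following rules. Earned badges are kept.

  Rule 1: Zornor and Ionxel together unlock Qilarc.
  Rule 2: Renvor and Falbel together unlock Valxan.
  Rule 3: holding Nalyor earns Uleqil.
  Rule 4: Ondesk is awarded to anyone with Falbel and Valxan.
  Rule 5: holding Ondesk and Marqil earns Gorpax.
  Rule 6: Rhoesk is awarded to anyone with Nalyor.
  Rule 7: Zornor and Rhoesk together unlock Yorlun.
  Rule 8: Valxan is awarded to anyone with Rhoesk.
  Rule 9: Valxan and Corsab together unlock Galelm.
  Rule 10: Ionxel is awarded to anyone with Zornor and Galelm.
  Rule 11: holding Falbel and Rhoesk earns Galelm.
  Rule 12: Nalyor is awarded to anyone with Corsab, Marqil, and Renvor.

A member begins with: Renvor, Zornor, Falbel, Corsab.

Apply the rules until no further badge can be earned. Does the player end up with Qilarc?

Yes

With Renvor and Falbel, Valxan is earned (Rule 2).
With Valxan and Corsab, Galelm is earned (Rule 9).
With Zornor and Galelm, Ionxel is earned (Rule 10).
With Zornor and Ionxel, Qilarc is earned (Rule 1).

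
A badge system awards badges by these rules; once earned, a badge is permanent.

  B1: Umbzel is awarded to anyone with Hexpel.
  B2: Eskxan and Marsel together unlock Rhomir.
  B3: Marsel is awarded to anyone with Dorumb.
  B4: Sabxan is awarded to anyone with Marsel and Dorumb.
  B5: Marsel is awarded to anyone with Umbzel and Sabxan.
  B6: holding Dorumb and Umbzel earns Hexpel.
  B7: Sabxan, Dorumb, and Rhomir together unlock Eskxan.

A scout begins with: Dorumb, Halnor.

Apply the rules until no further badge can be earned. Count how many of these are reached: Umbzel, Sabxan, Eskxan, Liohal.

With Dorumb, Marsel is earned (B3).
With Marsel and Dorumb, Sabxan is earned (B4).
Umbzel would need Hexpel (B1), but Hexpel is never earned.
Sabxan: reached.
Eskxan would need Sabxan, Dorumb, and Rhomir (B7), but Rhomir is never earned.
No rule produces Liohal, and it is not given.
Reached: Sabxan — 1 of the 4.

1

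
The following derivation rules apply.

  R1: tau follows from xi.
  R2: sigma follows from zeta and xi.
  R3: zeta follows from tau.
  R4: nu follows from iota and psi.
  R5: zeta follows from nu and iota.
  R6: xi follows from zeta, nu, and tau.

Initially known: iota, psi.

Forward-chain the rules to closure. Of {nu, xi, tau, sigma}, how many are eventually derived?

1

iota and psi hold, so nu follows (R4).
nu: reached.
xi would need zeta, nu, and tau (R6), but tau is never established.
tau would need xi (R1), but xi is never established.
sigma would need zeta and xi (R2), but xi is never established.
Reached: nu — 1 of the 4.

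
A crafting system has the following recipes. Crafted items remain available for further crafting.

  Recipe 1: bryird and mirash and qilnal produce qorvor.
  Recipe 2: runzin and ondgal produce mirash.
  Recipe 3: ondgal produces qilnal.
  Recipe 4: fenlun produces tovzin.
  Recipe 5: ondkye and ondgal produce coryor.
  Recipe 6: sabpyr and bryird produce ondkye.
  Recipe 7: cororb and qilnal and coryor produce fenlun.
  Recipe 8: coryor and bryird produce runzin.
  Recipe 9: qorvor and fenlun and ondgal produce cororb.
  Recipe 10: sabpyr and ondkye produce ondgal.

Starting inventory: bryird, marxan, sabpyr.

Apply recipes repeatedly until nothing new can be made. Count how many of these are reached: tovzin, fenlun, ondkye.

1

Using Recipe 6, sabpyr and bryird make ondkye.
tovzin would need fenlun (Recipe 4), but fenlun is never obtained.
fenlun would need cororb, qilnal, and coryor (Recipe 7), but cororb is never obtained.
ondkye: reached.
Reached: ondkye — 1 of the 3.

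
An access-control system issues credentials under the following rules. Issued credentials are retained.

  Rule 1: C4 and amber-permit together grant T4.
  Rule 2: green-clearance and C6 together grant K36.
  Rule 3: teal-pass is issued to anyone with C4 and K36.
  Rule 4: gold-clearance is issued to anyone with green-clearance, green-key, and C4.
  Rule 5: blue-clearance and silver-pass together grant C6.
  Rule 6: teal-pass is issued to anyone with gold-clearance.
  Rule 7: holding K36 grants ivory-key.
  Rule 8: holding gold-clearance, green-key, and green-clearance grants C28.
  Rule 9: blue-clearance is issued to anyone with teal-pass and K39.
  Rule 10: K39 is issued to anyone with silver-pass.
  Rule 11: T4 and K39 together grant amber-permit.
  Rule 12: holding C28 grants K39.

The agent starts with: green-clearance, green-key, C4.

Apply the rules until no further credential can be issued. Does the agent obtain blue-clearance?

Yes

Holding green-clearance, green-key, and C4 grants gold-clearance (Rule 4).
Holding gold-clearance, green-key, and green-clearance grants C28 (Rule 8).
Holding gold-clearance grants teal-pass (Rule 6).
Holding C28 grants K39 (Rule 12).
Holding teal-pass and K39 grants blue-clearance (Rule 9).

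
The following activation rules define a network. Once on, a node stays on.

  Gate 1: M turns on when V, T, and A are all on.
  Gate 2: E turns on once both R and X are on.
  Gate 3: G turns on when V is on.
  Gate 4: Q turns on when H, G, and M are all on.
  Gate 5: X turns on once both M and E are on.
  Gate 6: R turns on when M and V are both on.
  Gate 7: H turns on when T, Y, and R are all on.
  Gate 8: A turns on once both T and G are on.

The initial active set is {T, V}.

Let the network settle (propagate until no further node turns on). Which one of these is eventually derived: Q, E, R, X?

R

Gate 3: V on → G on.
T and G are on, so A turns on (Gate 8).
V, T, and A are on, so M turns on (Gate 1).
Gate 6: M and V on → R on.
X would need M and E (Gate 5), but E never turns on. E would need R and X (Gate 2), but X never turns on. Q would need H, G, and M (Gate 4), but H never turns on.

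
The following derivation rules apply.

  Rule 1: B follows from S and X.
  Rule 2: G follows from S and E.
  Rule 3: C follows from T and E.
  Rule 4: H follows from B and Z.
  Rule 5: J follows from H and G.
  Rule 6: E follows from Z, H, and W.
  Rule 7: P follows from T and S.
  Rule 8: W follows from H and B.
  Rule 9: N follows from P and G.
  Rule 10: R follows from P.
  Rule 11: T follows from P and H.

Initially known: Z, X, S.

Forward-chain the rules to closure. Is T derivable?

No

T would need P and H (Rule 11), but P is never established.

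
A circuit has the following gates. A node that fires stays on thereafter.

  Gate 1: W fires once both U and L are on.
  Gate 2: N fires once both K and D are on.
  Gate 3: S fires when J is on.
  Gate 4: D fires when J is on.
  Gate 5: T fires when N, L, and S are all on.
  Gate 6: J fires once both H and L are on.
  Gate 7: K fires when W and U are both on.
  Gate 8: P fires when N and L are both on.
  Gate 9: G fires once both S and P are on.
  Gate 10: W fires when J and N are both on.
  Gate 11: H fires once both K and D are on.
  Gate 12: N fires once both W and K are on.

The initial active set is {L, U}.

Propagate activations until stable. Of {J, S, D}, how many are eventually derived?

0

J would need H and L (Gate 6), but H never turns on.
S would need J (Gate 3), but J never turns on.
D would need J (Gate 4), but J never turns on.
None of the 3 are reached.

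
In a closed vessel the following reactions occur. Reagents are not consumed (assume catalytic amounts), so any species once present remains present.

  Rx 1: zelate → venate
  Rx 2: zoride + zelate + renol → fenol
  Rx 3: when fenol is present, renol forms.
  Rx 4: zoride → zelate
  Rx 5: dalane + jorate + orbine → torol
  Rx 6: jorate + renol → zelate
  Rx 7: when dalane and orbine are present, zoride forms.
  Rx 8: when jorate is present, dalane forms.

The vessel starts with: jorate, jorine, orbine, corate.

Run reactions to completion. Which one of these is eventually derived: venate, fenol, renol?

venate

jorate present → dalane forms (Rx 8).
dalane and orbine present → zoride forms (Rx 7).
zoride present → zelate forms (Rx 4).
zelate present → venate forms (Rx 1).
renol would need fenol (Rx 3), but fenol never forms. fenol would need zoride, zelate, and renol (Rx 2), but renol never forms.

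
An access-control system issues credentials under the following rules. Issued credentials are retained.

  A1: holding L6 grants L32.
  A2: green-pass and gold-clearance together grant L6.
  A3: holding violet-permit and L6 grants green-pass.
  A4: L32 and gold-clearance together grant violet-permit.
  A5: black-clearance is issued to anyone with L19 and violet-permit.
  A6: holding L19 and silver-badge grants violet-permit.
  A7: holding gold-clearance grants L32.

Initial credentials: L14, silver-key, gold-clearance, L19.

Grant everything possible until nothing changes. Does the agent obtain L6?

L6 would need green-pass and gold-clearance (A2), but green-pass is never granted.

No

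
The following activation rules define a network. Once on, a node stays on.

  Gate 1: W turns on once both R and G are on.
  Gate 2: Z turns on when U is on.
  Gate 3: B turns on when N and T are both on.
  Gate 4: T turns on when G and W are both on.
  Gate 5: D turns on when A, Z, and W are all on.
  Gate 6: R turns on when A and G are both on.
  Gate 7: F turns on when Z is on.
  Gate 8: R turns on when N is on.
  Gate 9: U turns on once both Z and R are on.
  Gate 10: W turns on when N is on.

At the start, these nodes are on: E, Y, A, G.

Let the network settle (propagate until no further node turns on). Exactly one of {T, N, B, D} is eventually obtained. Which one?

Gate 6: A and G on → R on.
R and G are on, so W turns on (Gate 1).
G and W are on, so T turns on (Gate 4).
D would need A, Z, and W (Gate 5), but Z never turns on. B would need N and T (Gate 3), but N never turns on. No rule produces N, and it is not given.

T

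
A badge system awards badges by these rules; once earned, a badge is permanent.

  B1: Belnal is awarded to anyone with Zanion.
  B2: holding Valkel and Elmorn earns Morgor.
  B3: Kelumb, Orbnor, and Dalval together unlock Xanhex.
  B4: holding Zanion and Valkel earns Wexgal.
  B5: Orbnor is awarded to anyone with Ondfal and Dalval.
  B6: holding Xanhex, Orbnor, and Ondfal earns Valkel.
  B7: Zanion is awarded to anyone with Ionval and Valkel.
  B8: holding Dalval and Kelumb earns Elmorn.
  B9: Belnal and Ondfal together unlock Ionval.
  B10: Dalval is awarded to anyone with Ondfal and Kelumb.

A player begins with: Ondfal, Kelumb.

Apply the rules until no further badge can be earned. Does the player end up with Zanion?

Zanion would need Ionval and Valkel (B7), but Ionval is never earned.

No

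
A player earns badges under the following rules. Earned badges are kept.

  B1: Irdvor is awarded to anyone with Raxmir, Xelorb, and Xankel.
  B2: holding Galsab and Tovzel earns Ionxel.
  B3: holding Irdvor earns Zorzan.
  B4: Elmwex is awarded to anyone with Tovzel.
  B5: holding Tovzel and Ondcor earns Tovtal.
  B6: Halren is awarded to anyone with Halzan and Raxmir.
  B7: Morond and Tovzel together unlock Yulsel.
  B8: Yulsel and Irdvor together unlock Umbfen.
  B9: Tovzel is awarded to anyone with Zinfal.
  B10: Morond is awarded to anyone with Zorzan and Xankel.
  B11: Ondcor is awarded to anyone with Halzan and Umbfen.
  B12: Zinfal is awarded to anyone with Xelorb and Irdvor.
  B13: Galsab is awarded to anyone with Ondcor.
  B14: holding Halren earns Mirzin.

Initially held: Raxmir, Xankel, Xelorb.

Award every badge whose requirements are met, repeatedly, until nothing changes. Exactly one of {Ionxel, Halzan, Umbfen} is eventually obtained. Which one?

With Raxmir, Xelorb, and Xankel, Irdvor is earned (B1).
With Irdvor, Zorzan is earned (B3).
With Xelorb and Irdvor, Zinfal is earned (B12).
With Zinfal, Tovzel is earned (B9).
With Zorzan and Xankel, Morond is earned (B10).
With Morond and Tovzel, Yulsel is earned (B7).
With Yulsel and Irdvor, Umbfen is earned (B8).
No rule produces Halzan, and it is not given. Ionxel would need Galsab and Tovzel (B2), but Galsab is never earned.

Umbfen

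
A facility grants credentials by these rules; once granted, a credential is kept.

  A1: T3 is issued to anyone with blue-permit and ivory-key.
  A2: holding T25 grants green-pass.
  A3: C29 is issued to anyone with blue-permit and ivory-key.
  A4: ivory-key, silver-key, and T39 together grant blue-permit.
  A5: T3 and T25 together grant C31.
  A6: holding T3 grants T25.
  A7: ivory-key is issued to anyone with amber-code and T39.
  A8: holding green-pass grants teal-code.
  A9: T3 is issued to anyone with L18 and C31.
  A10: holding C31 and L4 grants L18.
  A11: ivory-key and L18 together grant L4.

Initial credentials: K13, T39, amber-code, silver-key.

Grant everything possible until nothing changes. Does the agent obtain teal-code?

Holding amber-code and T39 grants ivory-key (A7).
Holding ivory-key, silver-key, and T39 grants blue-permit (A4).
Holding blue-permit and ivory-key grants T3 (A1).
Holding T3 grants T25 (A6).
Holding T25 grants green-pass (A2).
Holding green-pass grants teal-code (A8).

Yes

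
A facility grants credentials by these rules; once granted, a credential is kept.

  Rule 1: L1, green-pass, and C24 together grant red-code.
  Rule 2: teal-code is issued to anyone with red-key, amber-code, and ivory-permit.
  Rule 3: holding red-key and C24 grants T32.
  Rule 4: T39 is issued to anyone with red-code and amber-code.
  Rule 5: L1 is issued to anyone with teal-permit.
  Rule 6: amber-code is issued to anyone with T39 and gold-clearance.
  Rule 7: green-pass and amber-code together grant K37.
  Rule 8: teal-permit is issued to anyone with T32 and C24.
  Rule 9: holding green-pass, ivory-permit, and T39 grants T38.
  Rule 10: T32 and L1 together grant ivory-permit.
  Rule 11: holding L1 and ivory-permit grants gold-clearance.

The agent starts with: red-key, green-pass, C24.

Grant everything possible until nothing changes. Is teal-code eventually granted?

teal-code would need red-key, amber-code, and ivory-permit (Rule 2), but amber-code is never granted.

No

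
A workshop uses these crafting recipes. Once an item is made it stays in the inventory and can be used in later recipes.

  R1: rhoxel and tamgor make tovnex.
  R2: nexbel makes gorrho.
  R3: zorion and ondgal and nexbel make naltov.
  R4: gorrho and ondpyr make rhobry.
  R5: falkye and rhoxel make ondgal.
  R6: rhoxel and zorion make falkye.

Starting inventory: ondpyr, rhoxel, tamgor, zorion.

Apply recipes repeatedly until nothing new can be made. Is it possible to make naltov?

naltov would need zorion, ondgal, and nexbel (R3), but nexbel is never obtained.

No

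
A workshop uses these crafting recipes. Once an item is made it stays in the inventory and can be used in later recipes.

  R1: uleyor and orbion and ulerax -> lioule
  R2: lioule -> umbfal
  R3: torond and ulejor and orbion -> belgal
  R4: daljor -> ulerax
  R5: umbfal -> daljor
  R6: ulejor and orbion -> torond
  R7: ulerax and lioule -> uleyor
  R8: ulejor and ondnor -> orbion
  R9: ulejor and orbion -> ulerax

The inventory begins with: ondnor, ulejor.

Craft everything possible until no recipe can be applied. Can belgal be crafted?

ulejor and ondnor -> orbion (R8).
Using R6, ulejor and orbion make torond.
Using R3, torond, ulejor, and orbion make belgal.

Yes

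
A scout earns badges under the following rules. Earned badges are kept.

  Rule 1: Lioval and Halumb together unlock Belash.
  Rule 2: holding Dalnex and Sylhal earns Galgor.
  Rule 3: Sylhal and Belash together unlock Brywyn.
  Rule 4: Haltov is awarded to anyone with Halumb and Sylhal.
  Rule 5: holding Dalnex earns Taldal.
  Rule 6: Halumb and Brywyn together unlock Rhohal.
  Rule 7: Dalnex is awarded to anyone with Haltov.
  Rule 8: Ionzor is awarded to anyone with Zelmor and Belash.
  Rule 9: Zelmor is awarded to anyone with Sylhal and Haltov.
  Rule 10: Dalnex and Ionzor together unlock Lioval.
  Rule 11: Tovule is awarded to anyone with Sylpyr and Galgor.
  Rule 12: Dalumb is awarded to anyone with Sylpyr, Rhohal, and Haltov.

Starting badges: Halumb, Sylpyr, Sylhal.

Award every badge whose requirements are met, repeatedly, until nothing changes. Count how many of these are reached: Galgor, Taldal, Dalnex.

3

With Halumb and Sylhal, Haltov is earned (Rule 4).
With Haltov, Dalnex is earned (Rule 7).
With Dalnex and Sylhal, Galgor is earned (Rule 2).
With Dalnex, Taldal is earned (Rule 5).
Galgor: reached.
Taldal: reached.
Dalnex: reached.
All 3 are reached.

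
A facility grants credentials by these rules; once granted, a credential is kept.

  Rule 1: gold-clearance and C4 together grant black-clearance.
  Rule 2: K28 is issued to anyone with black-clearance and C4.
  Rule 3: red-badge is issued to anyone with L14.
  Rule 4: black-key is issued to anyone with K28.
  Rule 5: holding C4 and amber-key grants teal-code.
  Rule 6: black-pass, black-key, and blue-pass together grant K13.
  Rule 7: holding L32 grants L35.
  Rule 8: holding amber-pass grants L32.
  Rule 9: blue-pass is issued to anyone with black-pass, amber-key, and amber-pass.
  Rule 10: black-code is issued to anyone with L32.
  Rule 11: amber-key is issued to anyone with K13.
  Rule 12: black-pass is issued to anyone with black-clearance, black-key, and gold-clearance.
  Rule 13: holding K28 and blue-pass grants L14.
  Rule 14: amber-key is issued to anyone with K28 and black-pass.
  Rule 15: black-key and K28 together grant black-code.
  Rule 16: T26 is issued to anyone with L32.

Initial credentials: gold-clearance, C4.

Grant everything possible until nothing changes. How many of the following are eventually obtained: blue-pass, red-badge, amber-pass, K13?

blue-pass would need black-pass, amber-key, and amber-pass (Rule 9), but amber-pass is never granted.
red-badge would need L14 (Rule 3), but L14 is never granted.
No rule produces amber-pass, and it is not given.
K13 would need black-pass, black-key, and blue-pass (Rule 6), but blue-pass is never granted.
None of the 4 are reached.

0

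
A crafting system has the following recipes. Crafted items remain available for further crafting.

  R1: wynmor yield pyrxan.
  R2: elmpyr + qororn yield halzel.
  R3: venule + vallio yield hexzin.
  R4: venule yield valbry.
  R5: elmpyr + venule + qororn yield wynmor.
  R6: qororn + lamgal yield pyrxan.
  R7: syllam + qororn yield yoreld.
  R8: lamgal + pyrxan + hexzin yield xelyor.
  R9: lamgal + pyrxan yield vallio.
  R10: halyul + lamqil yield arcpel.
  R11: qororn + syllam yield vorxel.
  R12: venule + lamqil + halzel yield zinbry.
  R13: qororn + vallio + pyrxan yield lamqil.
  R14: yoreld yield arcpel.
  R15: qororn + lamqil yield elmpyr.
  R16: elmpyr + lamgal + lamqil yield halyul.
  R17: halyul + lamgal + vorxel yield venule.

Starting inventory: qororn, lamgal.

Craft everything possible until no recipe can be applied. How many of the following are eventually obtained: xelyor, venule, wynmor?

xelyor would need lamgal, pyrxan, and hexzin (R8), but hexzin is never obtained.
venule would need halyul, lamgal, and vorxel (R17), but vorxel is never obtained.
wynmor would need elmpyr, venule, and qororn (R5), but venule is never obtained.
None of the 3 are reached.

0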